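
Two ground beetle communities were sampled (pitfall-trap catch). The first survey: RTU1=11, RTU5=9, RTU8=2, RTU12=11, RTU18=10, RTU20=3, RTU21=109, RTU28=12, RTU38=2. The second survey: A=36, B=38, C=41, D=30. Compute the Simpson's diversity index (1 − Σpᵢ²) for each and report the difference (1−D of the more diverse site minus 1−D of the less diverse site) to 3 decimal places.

0.183

The first survey: N=169, proportions 0.06509, 0.05325, 0.01183, 0.06509, 0.05917, 0.01775, 0.64497, 0.07101, 0.01183, giving 1−D = 0.56357 (working shown to 5 dp, full precision carried).
The second survey: N=145, proportions 0.24828, 0.26207, 0.28276, 0.2069, giving 1−D = 0.74692.
Difference = |0.56357 − 0.74692| = 0.18335, i.e. 0.183 to 3 decimal places.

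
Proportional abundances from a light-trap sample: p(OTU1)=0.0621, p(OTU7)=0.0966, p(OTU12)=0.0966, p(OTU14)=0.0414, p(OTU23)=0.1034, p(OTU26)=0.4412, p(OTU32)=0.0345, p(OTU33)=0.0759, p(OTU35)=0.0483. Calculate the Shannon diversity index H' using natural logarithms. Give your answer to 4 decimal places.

Each pᵢ ln pᵢ term (working shown to 6 dp, full precision carried): 0.0621×(-2.779009)=-0.172576, 0.0966×(-2.337177)=-0.225771, 0.0966×(-2.337177)=-0.225771, 0.0414×(-3.184474)=-0.131837, 0.1034×(-2.269150)=-0.234630, 0.4412×(-0.818257)=-0.361015, 0.0345×(-3.366796)=-0.116154, 0.0759×(-2.578339)=-0.195696, 0.0483×(-3.030324)=-0.146365.
Sum = -1.809816, so H' = 1.8098.

1.8098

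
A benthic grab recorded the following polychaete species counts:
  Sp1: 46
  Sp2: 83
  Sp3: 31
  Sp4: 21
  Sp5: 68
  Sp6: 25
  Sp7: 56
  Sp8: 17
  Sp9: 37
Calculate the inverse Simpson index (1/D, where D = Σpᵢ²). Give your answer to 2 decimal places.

7.21

Total N = 46+83+31+21+68+25+56+17+37 = 384, so the proportions are 0.119792, 0.216146, 0.080729, 0.054688, 0.177083, 0.065104, 0.145833, 0.044271, 0.096354 (working shown to 6 dp, full precision carried).
D = 0.119792² + 0.216146² + 0.080729² + 0.054688² + 0.177083² + 0.065104² + 0.145833² + 0.044271² + 0.096354² = 0.014350 + 0.046719 + 0.006517 + 0.002991 + 0.031359 + 0.004239 + 0.021267 + 0.001960 + 0.009284 = 0.138685.
So 1/D = 7.2106, i.e. 7.21 to 2 decimal places.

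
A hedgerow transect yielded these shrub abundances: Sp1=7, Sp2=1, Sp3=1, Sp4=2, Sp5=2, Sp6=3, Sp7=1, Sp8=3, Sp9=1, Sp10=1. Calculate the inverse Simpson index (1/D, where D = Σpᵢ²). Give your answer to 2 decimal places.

Total N = 7+1+1+2+2+3+1+3+1+1 = 22, so the proportions are 0.318182, 0.045455, 0.045455, 0.090909, 0.090909, 0.136364, 0.045455, 0.136364, 0.045455, 0.045455 (working shown to 6 dp, full precision carried).
D = 0.318182² + 0.045455² + 0.045455² + 0.090909² + 0.090909² + 0.136364² + 0.045455² + 0.136364² + 0.045455² + 0.045455² = 0.101240 + 0.002066 + 0.002066 + 0.008264 + 0.008264 + 0.018595 + 0.002066 + 0.018595 + 0.002066 + 0.002066 = 0.165289.
So 1/D = 6.0500, i.e. 6.05 to 2 decimal places.

6.05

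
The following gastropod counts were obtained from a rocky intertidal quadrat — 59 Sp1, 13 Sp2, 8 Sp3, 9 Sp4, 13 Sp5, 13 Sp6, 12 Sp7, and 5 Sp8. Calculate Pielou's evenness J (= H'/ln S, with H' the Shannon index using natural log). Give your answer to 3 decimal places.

0.837

Total N = 59+13+8+9+13+13+12+5 = 132, so the proportions are 0.44697, 0.09848, 0.06061, 0.06818, 0.09848, 0.09848, 0.09091, 0.03788 (working shown to 5 dp, full precision carried).
H' = −Σ pᵢ ln pᵢ = −((-0.35993) + (-0.22827) + (-0.16990) + (-0.18311) + (-0.22827) + (-0.22827) + (-0.21799) + (-0.12399)) = 1.73974.
With S = 8 species, ln S = 2.07944, so J = 1.73974/2.07944 = 0.83664, i.e. 0.837 to 3 decimal places.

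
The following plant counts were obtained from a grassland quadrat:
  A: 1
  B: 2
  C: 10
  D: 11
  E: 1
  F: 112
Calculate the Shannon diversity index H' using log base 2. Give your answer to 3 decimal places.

Total N = 1+2+10+11+1+112 = 137, so the proportions are 0.0073, 0.0146, 0.07299, 0.08029, 0.0073, 0.81752 (working shown to 5 dp, full precision carried).
Each pᵢ log₂ pᵢ term: 0.0073×(-7.09803)=-0.05181, 0.0146×(-6.09803)=-0.08902, 0.07299×(-3.77610)=-0.27563, 0.08029×(-3.63860)=-0.29215, 0.0073×(-7.09803)=-0.05181, 0.81752×(-0.29068)=-0.23763.
Sum = -0.99806, so H' = 0.998.

0.998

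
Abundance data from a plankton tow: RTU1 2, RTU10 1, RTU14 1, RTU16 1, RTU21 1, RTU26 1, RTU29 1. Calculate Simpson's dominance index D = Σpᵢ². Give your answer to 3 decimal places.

Total N = 2+1+1+1+1+1+1 = 8, so the proportions are 0.25, 0.125, 0.125, 0.125, 0.125, 0.125, 0.125 (working shown to 5 dp, full precision carried).
D = 0.25² + 0.125² + 0.125² + 0.125² + 0.125² + 0.125² + 0.125² = 0.06250 + 0.01562 + 0.01562 + 0.01562 + 0.01562 + 0.01562 + 0.01562 = 0.15625.
To 3 decimal places, D = 0.156.

0.156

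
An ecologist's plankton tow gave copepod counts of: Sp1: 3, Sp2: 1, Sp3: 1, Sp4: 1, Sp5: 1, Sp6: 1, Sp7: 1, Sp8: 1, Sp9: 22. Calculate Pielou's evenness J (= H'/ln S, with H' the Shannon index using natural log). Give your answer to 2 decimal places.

0.56

Total N = 3+1+1+1+1+1+1+1+22 = 32, so the proportions are 0.0938, 0.0312, 0.0312, 0.0312, 0.0312, 0.0312, 0.0312, 0.0312, 0.6875 (working shown to 4 dp, full precision carried).
H' = −Σ pᵢ ln pᵢ = −((-0.2219) + (-0.1083) + (-0.1083) + (-0.1083) + (-0.1083) + (-0.1083) + (-0.1083) + (-0.1083) + (-0.2576)) = 1.2376.
With S = 9 species, ln S = 2.1972, so J = 1.2376/2.1972 = 0.5633, i.e. 0.56 to 2 decimal places.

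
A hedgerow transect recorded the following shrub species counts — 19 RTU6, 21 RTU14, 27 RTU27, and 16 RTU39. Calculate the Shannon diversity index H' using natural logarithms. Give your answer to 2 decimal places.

1.37

Total N = 19+21+27+16 = 83, so the proportions are 0.2289, 0.253, 0.3253, 0.1928 (working shown to 4 dp, full precision carried).
Each pᵢ ln pᵢ term: 0.2289×(-1.4744)=-0.3375, 0.253×(-1.3743)=-0.3477, 0.3253×(-1.1230)=-0.3653, 0.1928×(-1.6463)=-0.3173.
Sum = -1.3679, so H' = 1.37.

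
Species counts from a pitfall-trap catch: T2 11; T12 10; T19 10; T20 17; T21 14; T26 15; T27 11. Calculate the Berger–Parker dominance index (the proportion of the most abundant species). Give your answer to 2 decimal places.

Total N = 11+10+10+17+14+15+11 = 88, so the proportions are 0.125, 0.1136, 0.1136, 0.1932, 0.1591, 0.1705, 0.125 (working shown to 4 dp, full precision carried).
The largest proportion is 0.1932, i.e. d = 0.19 to 2 decimal places.

0.19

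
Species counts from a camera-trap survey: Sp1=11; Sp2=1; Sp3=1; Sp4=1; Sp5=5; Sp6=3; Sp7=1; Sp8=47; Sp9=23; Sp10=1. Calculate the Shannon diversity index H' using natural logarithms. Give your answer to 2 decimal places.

Total N = 11+1+1+1+5+3+1+47+23+1 = 94, so the proportions are 0.117, 0.0106, 0.0106, 0.0106, 0.0532, 0.0319, 0.0106, 0.5, 0.2447, 0.0106 (working shown to 4 dp, full precision carried).
Each pᵢ ln pᵢ term: 0.117×(-2.1454)=-0.2511, 0.0106×(-4.5433)=-0.0483, 0.0106×(-4.5433)=-0.0483, 0.0106×(-4.5433)=-0.0483, 0.0532×(-2.9339)=-0.1561, 0.0319×(-3.4447)=-0.1099, 0.0106×(-4.5433)=-0.0483, 0.5×(-0.6931)=-0.3466, 0.2447×(-1.4078)=-0.3445, 0.0106×(-4.5433)=-0.0483.
Sum = -1.4498, so H' = 1.45.

1.45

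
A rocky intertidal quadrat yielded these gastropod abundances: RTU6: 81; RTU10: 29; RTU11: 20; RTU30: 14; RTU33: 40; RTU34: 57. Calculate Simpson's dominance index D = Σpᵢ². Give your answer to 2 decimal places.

0.22

Total N = 81+29+20+14+40+57 = 241, so the proportions are 0.3361, 0.1203, 0.083, 0.0581, 0.166, 0.2365 (working shown to 4 dp, full precision carried).
D = 0.3361² + 0.1203² + 0.083² + 0.0581² + 0.166² + 0.2365² = 0.1130 + 0.0145 + 0.0069 + 0.0034 + 0.0275 + 0.0559 = 0.2212.
To 2 decimal places, D = 0.22.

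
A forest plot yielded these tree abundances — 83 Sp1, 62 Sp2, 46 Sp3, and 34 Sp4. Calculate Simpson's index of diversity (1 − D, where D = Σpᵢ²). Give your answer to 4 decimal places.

0.7234

Total N = 83+62+46+34 = 225, so the proportions are 0.368889, 0.275556, 0.204444, 0.151111 (working shown to 6 dp, full precision carried).
D = 0.368889² + 0.275556² + 0.204444² + 0.151111² = 0.136079 + 0.075931 + 0.041798 + 0.022835 = 0.276642.
So 1 − D = 0.723358, i.e. 0.7234 to 4 decimal places.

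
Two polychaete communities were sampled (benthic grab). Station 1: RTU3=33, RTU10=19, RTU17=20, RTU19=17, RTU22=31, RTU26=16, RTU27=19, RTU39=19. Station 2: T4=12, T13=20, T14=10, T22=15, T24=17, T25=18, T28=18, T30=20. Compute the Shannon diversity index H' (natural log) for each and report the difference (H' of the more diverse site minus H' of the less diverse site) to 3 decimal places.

0.012

Station 1: N=174, proportions 0.18966, 0.1092, 0.11494, 0.0977, 0.17816, 0.09195, 0.1092, 0.1092, giving H' = 2.04347 (working shown to 5 dp, full precision carried).
Station 2: N=130, proportions 0.09231, 0.15385, 0.07692, 0.11538, 0.13077, 0.13846, 0.13846, 0.15385, giving H' = 2.05590.
Difference = |2.04347 − 2.05590| = 0.01243, i.e. 0.012 to 3 decimal places.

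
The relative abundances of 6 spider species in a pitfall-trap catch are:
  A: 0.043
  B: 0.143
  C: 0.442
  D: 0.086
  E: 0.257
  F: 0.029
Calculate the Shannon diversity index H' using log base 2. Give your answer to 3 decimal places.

2.073

Each pᵢ log₂ pᵢ term (working shown to 5 dp, full precision carried): 0.043×(-4.53952)=-0.19520, 0.143×(-2.80591)=-0.40125, 0.442×(-1.17788)=-0.52062, 0.086×(-3.53952)=-0.30440, 0.257×(-1.96016)=-0.50376, 0.029×(-5.10780)=-0.14813.
Sum = -2.07335, so H' = 2.073.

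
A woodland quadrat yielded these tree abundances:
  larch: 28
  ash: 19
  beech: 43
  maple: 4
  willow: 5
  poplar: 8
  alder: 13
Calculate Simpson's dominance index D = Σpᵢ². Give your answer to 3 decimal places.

Total N = 28+19+43+4+5+8+13 = 120, so the proportions are 0.23333, 0.15833, 0.35833, 0.03333, 0.04167, 0.06667, 0.10833 (working shown to 5 dp, full precision carried).
D = 0.23333² + 0.15833² + 0.35833² + 0.03333² + 0.04167² + 0.06667² + 0.10833² = 0.05444 + 0.02507 + 0.12840 + 0.00111 + 0.00174 + 0.00444 + 0.01174 = 0.22694.
To 3 decimal places, D = 0.227.

0.227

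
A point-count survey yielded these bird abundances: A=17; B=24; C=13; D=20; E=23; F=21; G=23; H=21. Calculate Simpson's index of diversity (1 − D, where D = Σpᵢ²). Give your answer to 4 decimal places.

Total N = 17+24+13+20+23+21+23+21 = 162, so the proportions are 0.104938, 0.148148, 0.080247, 0.123457, 0.141975, 0.12963, 0.141975, 0.12963 (working shown to 6 dp, full precision carried).
D = 0.104938² + 0.148148² + 0.080247² + 0.123457² + 0.141975² + 0.12963² + 0.141975² + 0.12963² = 0.011012 + 0.021948 + 0.006440 + 0.015242 + 0.020157 + 0.016804 + 0.020157 + 0.016804 = 0.128563.
So 1 − D = 0.871437, i.e. 0.8714 to 4 decimal places.

0.8714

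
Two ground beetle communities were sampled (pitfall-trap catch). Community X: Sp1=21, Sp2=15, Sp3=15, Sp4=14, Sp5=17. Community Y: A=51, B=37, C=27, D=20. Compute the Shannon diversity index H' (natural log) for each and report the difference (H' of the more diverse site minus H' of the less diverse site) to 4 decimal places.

Community X: N=82, proportions 0.256098, 0.182927, 0.182927, 0.170732, 0.207317, giving H' = 1.598330 (working shown to 6 dp, full precision carried).
Community Y: N=135, proportions 0.377778, 0.274074, 0.2, 0.148148, giving H' = 1.327280.
Difference = |1.598330 − 1.327280| = 0.271050, i.e. 0.2711 to 4 decimal places.

0.2711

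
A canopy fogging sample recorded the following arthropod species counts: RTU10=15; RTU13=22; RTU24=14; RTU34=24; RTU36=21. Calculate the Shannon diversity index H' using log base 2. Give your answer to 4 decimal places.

2.2903

Total N = 15+22+14+24+21 = 96, so the proportions are 0.15625, 0.229167, 0.145833, 0.25, 0.21875 (working shown to 6 dp, full precision carried).
Each pᵢ log₂ pᵢ term: 0.15625×(-2.678072)=-0.418449, 0.229167×(-2.125531)=-0.487101, 0.145833×(-2.777608)=-0.405068, 0.25×(-2.000000)=-0.500000, 0.21875×(-2.192645)=-0.479641.
Sum = -2.290258, so H' = 2.2903.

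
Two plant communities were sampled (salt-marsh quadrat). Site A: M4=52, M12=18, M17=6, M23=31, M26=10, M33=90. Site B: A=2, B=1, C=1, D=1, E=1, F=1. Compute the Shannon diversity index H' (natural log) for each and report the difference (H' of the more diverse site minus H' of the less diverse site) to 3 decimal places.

0.293

Site A: N=207, proportions 0.25121, 0.08696, 0.02899, 0.14976, 0.04831, 0.43478, giving H' = 1.45492 (working shown to 5 dp, full precision carried).
Site B: N=7, proportions 0.28571, 0.14286, 0.14286, 0.14286, 0.14286, 0.14286, giving H' = 1.74787.
Difference = |1.45492 − 1.74787| = 0.29295, i.e. 0.293 to 3 decimal places.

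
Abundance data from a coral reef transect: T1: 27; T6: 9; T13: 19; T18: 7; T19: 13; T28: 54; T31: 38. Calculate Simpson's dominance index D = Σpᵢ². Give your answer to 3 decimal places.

0.206

Total N = 27+9+19+7+13+54+38 = 167, so the proportions are 0.16168, 0.05389, 0.11377, 0.04192, 0.07784, 0.32335, 0.22754 (working shown to 5 dp, full precision carried).
D = 0.16168² + 0.05389² + 0.11377² + 0.04192² + 0.07784² + 0.32335² + 0.22754² = 0.02614 + 0.00290 + 0.01294 + 0.00176 + 0.00606 + 0.10456 + 0.05178 = 0.20614.
To 3 decimal places, D = 0.206.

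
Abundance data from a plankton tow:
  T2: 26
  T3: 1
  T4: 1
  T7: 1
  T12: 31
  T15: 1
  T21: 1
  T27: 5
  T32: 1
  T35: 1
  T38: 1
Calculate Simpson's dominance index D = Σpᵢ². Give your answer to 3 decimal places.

Total N = 26+1+1+1+31+1+1+5+1+1+1 = 70, so the proportions are 0.37143, 0.01429, 0.01429, 0.01429, 0.44286, 0.01429, 0.01429, 0.07143, 0.01429, 0.01429, 0.01429 (working shown to 5 dp, full precision carried).
D = 0.37143² + 0.01429² + 0.01429² + 0.01429² + 0.44286² + 0.01429² + 0.01429² + 0.07143² + 0.01429² + 0.01429² + 0.01429² = 0.13796 + 0.00020 + 0.00020 + 0.00020 + 0.19612 + 0.00020 + 0.00020 + 0.00510 + 0.00020 + 0.00020 + 0.00020 = 0.34082.
To 3 decimal places, D = 0.341.

0.341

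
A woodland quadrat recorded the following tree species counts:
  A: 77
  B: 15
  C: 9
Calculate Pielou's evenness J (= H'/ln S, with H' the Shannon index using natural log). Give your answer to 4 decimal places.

Total N = 77+15+9 = 101, so the proportions are 0.762376, 0.148515, 0.089109 (working shown to 6 dp, full precision carried).
H' = −Σ pᵢ ln pᵢ = −((-0.206844) + (-0.283228) + (-0.215456)) = 0.705529.
With S = 3 species, ln S = 1.098612, so J = 0.705529/1.098612 = 0.642200, i.e. 0.6422 to 4 decimal places.

0.6422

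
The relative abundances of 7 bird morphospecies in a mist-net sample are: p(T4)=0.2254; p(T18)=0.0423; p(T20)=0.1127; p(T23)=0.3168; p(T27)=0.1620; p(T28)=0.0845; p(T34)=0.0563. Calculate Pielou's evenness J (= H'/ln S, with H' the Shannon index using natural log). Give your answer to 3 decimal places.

H' = −Σ pᵢ ln pᵢ = −((-0.33582) + (-0.13379) + (-0.24603) + (-0.36416) + (-0.29487) + (-0.20880) + (-0.16198)) = 1.74544 (working shown to 5 dp, full precision carried).
With S = 7 species, ln S = 1.94591, so J = 1.74544/1.94591 = 0.89698, i.e. 0.897 to 3 decimal places.

0.897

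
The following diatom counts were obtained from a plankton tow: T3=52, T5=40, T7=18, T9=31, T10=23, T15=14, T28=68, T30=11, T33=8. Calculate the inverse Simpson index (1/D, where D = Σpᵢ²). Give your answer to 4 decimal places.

Total N = 52+40+18+31+23+14+68+11+8 = 265, so the proportions are 0.19622642, 0.1509434, 0.06792453, 0.11698113, 0.08679245, 0.05283019, 0.25660377, 0.04150943, 0.03018868 (working shown to 8 dp, full precision carried).
D = 0.19622642² + 0.1509434² + 0.06792453² + 0.11698113² + 0.08679245² + 0.05283019² + 0.25660377² + 0.04150943² + 0.03018868² = 0.03850481 + 0.02278391 + 0.00461374 + 0.01368459 + 0.00753293 + 0.00279103 + 0.06584550 + 0.00172303 + 0.00091136 = 0.15839089.
So 1/D = 6.313495, i.e. 6.3135 to 4 decimal places.

6.3135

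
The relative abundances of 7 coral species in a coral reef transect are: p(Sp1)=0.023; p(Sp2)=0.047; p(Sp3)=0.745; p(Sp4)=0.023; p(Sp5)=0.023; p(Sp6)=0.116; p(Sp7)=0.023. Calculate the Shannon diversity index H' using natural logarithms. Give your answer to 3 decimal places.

Each pᵢ ln pᵢ term (working shown to 5 dp, full precision carried): 0.023×(-3.77226)=-0.08676, 0.047×(-3.05761)=-0.14371, 0.745×(-0.29437)=-0.21931, 0.023×(-3.77226)=-0.08676, 0.023×(-3.77226)=-0.08676, 0.116×(-2.15417)=-0.24988, 0.023×(-3.77226)=-0.08676.
Sum = -0.95995, so H' = 0.960.

0.960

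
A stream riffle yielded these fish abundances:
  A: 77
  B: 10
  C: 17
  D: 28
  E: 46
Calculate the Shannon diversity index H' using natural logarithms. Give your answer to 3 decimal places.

Total N = 77+10+17+28+46 = 178, so the proportions are 0.43258, 0.05618, 0.09551, 0.1573, 0.25843 (working shown to 5 dp, full precision carried).
Each pᵢ ln pᵢ term: 0.43258×(-0.83798)=-0.36250, 0.05618×(-2.87920)=-0.16175, 0.09551×(-2.34857)=-0.22430, 0.1573×(-1.84958)=-0.29095, 0.25843×(-1.35314)=-0.34969.
Sum = -1.38918, so H' = 1.389.

1.389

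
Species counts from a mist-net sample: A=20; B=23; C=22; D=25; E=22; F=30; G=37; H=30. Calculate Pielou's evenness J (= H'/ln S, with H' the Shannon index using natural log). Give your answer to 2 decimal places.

Total N = 20+23+22+25+22+30+37+30 = 209, so the proportions are 0.0957, 0.11, 0.1053, 0.1196, 0.1053, 0.1435, 0.177, 0.1435 (working shown to 4 dp, full precision carried).
H' = −Σ pᵢ ln pᵢ = −((-0.2246) + (-0.2429) + (-0.2370) + (-0.2540) + (-0.2370) + (-0.2786) + (-0.3065) + (-0.2786)) = 2.0592.
With S = 8 species, ln S = 2.0794, so J = 2.0592/2.0794 = 0.9902, i.e. 0.99 to 2 decimal places.

0.99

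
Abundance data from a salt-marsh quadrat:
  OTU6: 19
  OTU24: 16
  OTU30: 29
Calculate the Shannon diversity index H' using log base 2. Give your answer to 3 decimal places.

1.538

Total N = 19+16+29 = 64, so the proportions are 0.29688, 0.25, 0.45312 (working shown to 5 dp, full precision carried).
Each pᵢ log₂ pᵢ term: 0.29688×(-1.75207)=-0.52015, 0.25×(-2.00000)=-0.50000, 0.45312×(-1.14202)=-0.51748.
Sum = -1.53762, so H' = 1.538.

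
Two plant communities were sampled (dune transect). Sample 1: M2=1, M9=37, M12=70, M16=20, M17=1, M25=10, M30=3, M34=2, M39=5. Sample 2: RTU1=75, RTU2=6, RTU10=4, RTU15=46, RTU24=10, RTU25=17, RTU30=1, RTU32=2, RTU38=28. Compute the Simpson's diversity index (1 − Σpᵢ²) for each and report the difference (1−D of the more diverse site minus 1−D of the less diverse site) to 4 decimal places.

0.0556

Sample 1: N=149, proportions 0.006711, 0.248322, 0.469799, 0.134228, 0.006711, 0.067114, 0.020134, 0.013423, 0.033557, giving 1−D = 0.693302 (working shown to 6 dp, full precision carried).
Sample 2: N=189, proportions 0.396825, 0.031746, 0.021164, 0.243386, 0.05291, 0.089947, 0.005291, 0.010582, 0.148148, giving 1−D = 0.748859.
Difference = |0.693302 − 0.748859| = 0.055557, i.e. 0.0556 to 4 decimal places.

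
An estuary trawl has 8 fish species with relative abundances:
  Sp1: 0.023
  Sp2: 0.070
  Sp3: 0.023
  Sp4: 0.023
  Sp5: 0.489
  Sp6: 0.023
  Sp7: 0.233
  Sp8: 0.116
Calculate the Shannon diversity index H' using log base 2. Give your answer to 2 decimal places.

2.12

Each pᵢ log₂ pᵢ term (working shown to 4 dp, full precision carried): 0.023×(-5.4422)=-0.1252, 0.07×(-3.8365)=-0.2686, 0.023×(-5.4422)=-0.1252, 0.023×(-5.4422)=-0.1252, 0.489×(-1.0321)=-0.5047, 0.023×(-5.4422)=-0.1252, 0.233×(-2.1016)=-0.4897, 0.116×(-3.1078)=-0.3605.
Sum = -2.1241, so H' = 2.12.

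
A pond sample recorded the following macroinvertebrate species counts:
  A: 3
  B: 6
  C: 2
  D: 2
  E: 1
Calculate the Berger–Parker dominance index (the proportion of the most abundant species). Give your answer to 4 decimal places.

0.4286

Total N = 3+6+2+2+1 = 14, so the proportions are 0.214286, 0.428571, 0.142857, 0.142857, 0.071429 (working shown to 6 dp, full precision carried).
The largest proportion is 0.428571, i.e. d = 0.4286 to 4 decimal places.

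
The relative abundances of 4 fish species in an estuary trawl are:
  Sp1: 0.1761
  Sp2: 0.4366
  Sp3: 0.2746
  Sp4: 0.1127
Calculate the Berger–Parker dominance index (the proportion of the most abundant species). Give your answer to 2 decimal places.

The largest proportion is 0.4366, i.e. d = 0.44 to 2 decimal places.

0.44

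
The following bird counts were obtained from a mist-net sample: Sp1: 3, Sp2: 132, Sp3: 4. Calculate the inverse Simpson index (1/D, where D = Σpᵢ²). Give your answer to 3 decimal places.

1.107

Total N = 3+132+4 = 139, so the proportions are 0.021583, 0.94964, 0.028777 (working shown to 6 dp, full precision carried).
D = 0.021583² + 0.94964² + 0.028777² = 0.000466 + 0.901817 + 0.000828 = 0.903111.
So 1/D = 1.10728, i.e. 1.107 to 3 decimal places.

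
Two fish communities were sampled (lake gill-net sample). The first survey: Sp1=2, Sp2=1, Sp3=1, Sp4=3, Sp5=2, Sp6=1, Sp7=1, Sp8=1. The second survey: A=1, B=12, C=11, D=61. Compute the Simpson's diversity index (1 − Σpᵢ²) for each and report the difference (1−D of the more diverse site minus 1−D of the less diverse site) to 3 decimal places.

The first survey: N=12, proportions 0.166667, 0.083333, 0.083333, 0.25, 0.166667, 0.083333, 0.083333, 0.083333, giving 1−D = 0.847222 (working shown to 6 dp, full precision carried).
The second survey: N=85, proportions 0.011765, 0.141176, 0.129412, 0.717647, giving 1−D = 0.448166.
Difference = |0.847222 − 0.448166| = 0.399056, i.e. 0.399 to 3 decimal places.

0.399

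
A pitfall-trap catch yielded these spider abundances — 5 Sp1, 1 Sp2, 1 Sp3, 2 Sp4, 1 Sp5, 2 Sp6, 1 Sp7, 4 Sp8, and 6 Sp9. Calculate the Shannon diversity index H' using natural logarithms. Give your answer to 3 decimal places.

Total N = 5+1+1+2+1+2+1+4+6 = 23, so the proportions are 0.21739, 0.04348, 0.04348, 0.08696, 0.04348, 0.08696, 0.04348, 0.17391, 0.26087 (working shown to 5 dp, full precision carried).
Each pᵢ ln pᵢ term: 0.21739×(-1.52606)=-0.33175, 0.04348×(-3.13549)=-0.13633, 0.04348×(-3.13549)=-0.13633, 0.08696×(-2.44235)=-0.21238, 0.04348×(-3.13549)=-0.13633, 0.08696×(-2.44235)=-0.21238, 0.04348×(-3.13549)=-0.13633, 0.17391×(-1.74920)=-0.30421, 0.26087×(-1.34373)=-0.35054.
Sum = -1.95656, so H' = 1.957.

1.957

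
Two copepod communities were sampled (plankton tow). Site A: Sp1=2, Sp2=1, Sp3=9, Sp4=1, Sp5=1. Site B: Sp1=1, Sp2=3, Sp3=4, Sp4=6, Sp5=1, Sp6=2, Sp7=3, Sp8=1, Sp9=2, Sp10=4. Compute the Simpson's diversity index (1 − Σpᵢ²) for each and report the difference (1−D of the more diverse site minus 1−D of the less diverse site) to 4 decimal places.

0.3159

Site A: N=14, proportions 0.142857, 0.071429, 0.642857, 0.071429, 0.071429, giving 1−D = 0.551020 (working shown to 6 dp, full precision carried).
Site B: N=27, proportions 0.037037, 0.111111, 0.148148, 0.222222, 0.037037, 0.074074, 0.111111, 0.037037, 0.074074, 0.148148, giving 1−D = 0.866941.
Difference = |0.551020 − 0.866941| = 0.315921, i.e. 0.3159 to 4 decimal places.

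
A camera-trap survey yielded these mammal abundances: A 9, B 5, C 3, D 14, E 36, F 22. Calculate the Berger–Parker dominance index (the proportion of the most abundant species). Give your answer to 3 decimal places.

Total N = 9+5+3+14+36+22 = 89, so the proportions are 0.10112, 0.05618, 0.03371, 0.1573, 0.40449, 0.24719 (working shown to 5 dp, full precision carried).
The largest proportion is 0.40449, i.e. d = 0.404 to 3 decimal places.

0.404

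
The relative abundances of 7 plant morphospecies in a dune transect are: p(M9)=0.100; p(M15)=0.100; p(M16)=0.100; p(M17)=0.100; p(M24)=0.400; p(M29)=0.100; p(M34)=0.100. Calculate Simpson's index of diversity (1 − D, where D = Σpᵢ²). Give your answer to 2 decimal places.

0.78

D = 0.1² + 0.1² + 0.1² + 0.1² + 0.4² + 0.1² + 0.1² = 0.0100 + 0.0100 + 0.0100 + 0.0100 + 0.1600 + 0.0100 + 0.0100 = 0.2200 (working shown to 4 dp, full precision carried).
So 1 − D = 0.7800, i.e. 0.78 to 2 decimal places.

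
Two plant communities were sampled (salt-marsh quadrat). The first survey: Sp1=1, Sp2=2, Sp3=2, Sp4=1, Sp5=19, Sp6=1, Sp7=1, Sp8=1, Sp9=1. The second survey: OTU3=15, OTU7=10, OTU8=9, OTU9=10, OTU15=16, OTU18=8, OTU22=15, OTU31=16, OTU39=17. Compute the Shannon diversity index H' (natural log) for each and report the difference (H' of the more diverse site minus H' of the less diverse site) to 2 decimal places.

0.82

The first survey: N=29, proportions 0.0345, 0.069, 0.069, 0.0345, 0.6552, 0.0345, 0.0345, 0.0345, 0.0345, giving H' = 1.3426 (working shown to 4 dp, full precision carried).
The second survey: N=116, proportions 0.1293, 0.0862, 0.0776, 0.0862, 0.1379, 0.069, 0.1293, 0.1379, 0.1466, giving H' = 2.1623.
Difference = |1.3426 − 2.1623| = 0.8197, i.e. 0.82 to 2 decimal places.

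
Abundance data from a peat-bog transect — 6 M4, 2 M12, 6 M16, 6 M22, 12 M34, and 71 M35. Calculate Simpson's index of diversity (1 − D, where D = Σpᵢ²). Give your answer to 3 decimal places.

Total N = 6+2+6+6+12+71 = 103, so the proportions are 0.05825, 0.01942, 0.05825, 0.05825, 0.1165, 0.68932 (working shown to 5 dp, full precision carried).
D = 0.05825² + 0.01942² + 0.05825² + 0.05825² + 0.1165² + 0.68932² = 0.00339 + 0.00038 + 0.00339 + 0.00339 + 0.01357 + 0.47516 = 0.49929.
So 1 − D = 0.50071, i.e. 0.501 to 3 decimal places.

0.501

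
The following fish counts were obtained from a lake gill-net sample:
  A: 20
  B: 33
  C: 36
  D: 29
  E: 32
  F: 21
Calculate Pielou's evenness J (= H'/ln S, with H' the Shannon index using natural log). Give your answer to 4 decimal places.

0.9871

Total N = 20+33+36+29+32+21 = 171, so the proportions are 0.116959, 0.192982, 0.210526, 0.169591, 0.187135, 0.122807 (working shown to 6 dp, full precision carried).
H' = −Σ pᵢ ln pᵢ = −((-0.250986) + (-0.317486) + (-0.328030) + (-0.300916) + (-0.313624) + (-0.257544)) = 1.768587.
With S = 6 species, ln S = 1.791759, so J = 1.768587/1.791759 = 0.987067, i.e. 0.9871 to 4 decimal places.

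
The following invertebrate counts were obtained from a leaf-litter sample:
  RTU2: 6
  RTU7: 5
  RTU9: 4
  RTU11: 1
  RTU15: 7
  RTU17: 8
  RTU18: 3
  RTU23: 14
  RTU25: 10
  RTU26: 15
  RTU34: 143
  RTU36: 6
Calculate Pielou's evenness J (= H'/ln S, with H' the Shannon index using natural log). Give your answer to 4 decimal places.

Total N = 6+5+4+1+7+8+3+14+10+15+143+6 = 222, so the proportions are 0.027027, 0.022523, 0.018018, 0.004505, 0.031532, 0.036036, 0.013514, 0.063063, 0.045045, 0.067568, 0.644144, 0.027027 (working shown to 6 dp, full precision carried).
H' = −Σ pᵢ ln pᵢ = −((-0.097592) + (-0.085433) + (-0.072367) + (-0.024336) + (-0.108997) + (-0.119756) + (-0.058163) + (-0.174282) + (-0.139644) + (-0.182069) + (-0.283316) + (-0.097592)) = 1.443549.
With S = 12 species, ln S = 2.484907, so J = 1.443549/2.484907 = 0.580927, i.e. 0.5809 to 4 decimal places.

0.5809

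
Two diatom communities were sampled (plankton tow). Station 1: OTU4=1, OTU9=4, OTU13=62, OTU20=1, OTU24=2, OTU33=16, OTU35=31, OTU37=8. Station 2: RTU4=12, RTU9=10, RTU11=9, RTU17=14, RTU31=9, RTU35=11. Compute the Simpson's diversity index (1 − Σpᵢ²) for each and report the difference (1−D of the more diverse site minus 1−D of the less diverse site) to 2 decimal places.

0.16

Station 1: N=125, proportions 0.008, 0.032, 0.496, 0.008, 0.016, 0.128, 0.248, 0.064, giving 1−D = 0.6706 (working shown to 4 dp, full precision carried).
Station 2: N=65, proportions 0.1846, 0.1538, 0.1385, 0.2154, 0.1385, 0.1692, giving 1−D = 0.8289.
Difference = |0.6706 − 0.8289| = 0.1583, i.e. 0.16 to 2 decimal places.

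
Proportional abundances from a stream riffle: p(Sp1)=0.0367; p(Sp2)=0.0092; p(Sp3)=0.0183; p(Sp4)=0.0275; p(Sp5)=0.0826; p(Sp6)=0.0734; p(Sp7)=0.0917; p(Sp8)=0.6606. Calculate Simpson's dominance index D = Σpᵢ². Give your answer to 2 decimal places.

D = 0.0367² + 0.0092² + 0.0183² + 0.0275² + 0.0826² + 0.0734² + 0.0917² + 0.6606² = 0.0013 + 0.0001 + 0.0003 + 0.0008 + 0.0068 + 0.0054 + 0.0084 + 0.4364 = 0.4595 (working shown to 4 dp, full precision carried).
To 2 decimal places, D = 0.46.

0.46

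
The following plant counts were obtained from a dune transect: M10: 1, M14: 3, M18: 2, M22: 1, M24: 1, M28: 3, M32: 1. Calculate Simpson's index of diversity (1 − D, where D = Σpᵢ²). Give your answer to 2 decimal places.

Total N = 1+3+2+1+1+3+1 = 12, so the proportions are 0.0833, 0.25, 0.1667, 0.0833, 0.0833, 0.25, 0.0833 (working shown to 4 dp, full precision carried).
D = 0.0833² + 0.25² + 0.1667² + 0.0833² + 0.0833² + 0.25² + 0.0833² = 0.0069 + 0.0625 + 0.0278 + 0.0069 + 0.0069 + 0.0625 + 0.0069 = 0.1806.
So 1 − D = 0.8194, i.e. 0.82 to 2 decimal places.

0.82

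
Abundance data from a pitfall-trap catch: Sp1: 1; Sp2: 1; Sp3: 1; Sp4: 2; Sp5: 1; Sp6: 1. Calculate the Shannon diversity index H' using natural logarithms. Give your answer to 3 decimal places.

1.748

Total N = 1+1+1+2+1+1 = 7, so the proportions are 0.14286, 0.14286, 0.14286, 0.28571, 0.14286, 0.14286 (working shown to 5 dp, full precision carried).
Each pᵢ ln pᵢ term: 0.14286×(-1.94591)=-0.27799, 0.14286×(-1.94591)=-0.27799, 0.14286×(-1.94591)=-0.27799, 0.28571×(-1.25276)=-0.35793, 0.14286×(-1.94591)=-0.27799, 0.14286×(-1.94591)=-0.27799.
Sum = -1.74787, so H' = 1.748.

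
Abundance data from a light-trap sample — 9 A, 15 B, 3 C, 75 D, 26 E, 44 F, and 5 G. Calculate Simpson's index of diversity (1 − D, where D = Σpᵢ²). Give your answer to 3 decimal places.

Total N = 9+15+3+75+26+44+5 = 177, so the proportions are 0.05085, 0.08475, 0.01695, 0.42373, 0.14689, 0.24859, 0.02825 (working shown to 5 dp, full precision carried).
D = 0.05085² + 0.08475² + 0.01695² + 0.42373² + 0.14689² + 0.24859² + 0.02825² = 0.00259 + 0.00718 + 0.00029 + 0.17955 + 0.02158 + 0.06180 + 0.00080 = 0.27377.
So 1 − D = 0.72623, i.e. 0.726 to 3 decimal places.

0.726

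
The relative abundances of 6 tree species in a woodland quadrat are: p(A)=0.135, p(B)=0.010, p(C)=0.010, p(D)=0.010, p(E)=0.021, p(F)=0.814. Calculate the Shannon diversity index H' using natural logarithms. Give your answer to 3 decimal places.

Each pᵢ ln pᵢ term (working shown to 5 dp, full precision carried): 0.135×(-2.00248)=-0.27033, 0.01×(-4.60517)=-0.04605, 0.01×(-4.60517)=-0.04605, 0.01×(-4.60517)=-0.04605, 0.021×(-3.86323)=-0.08113, 0.814×(-0.20579)=-0.16752.
Sum = -0.65713, so H' = 0.657.

0.657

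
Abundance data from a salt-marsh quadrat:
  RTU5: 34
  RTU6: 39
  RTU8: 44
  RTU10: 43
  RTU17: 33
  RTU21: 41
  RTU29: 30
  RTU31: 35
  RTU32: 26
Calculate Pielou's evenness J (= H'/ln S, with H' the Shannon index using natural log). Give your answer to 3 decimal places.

0.994

Total N = 34+39+44+43+33+41+30+35+26 = 325, so the proportions are 0.10462, 0.12, 0.13538, 0.13231, 0.10154, 0.12615, 0.09231, 0.10769, 0.08 (working shown to 5 dp, full precision carried).
H' = −Σ pᵢ ln pᵢ = −((-0.23617) + (-0.25443) + (-0.27072) + (-0.26761) + (-0.23225) + (-0.26117) + (-0.21993) + (-0.23999) + (-0.20206)) = 2.18433.
With S = 9 species, ln S = 2.19722, so J = 2.18433/2.19722 = 0.99413, i.e. 0.994 to 3 decimal places.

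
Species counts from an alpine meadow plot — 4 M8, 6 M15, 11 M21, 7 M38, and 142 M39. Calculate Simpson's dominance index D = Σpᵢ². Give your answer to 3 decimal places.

0.705

Total N = 4+6+11+7+142 = 170, so the proportions are 0.02353, 0.03529, 0.06471, 0.04118, 0.83529 (working shown to 5 dp, full precision carried).
D = 0.02353² + 0.03529² + 0.06471² + 0.04118² + 0.83529² = 0.00055 + 0.00125 + 0.00419 + 0.00170 + 0.69772 = 0.70540.
To 3 decimal places, D = 0.705.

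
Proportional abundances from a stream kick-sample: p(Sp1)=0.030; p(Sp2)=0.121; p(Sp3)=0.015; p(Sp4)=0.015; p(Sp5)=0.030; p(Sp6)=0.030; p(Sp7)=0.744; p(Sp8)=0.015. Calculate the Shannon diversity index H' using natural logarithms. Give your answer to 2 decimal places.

Each pᵢ ln pᵢ term (working shown to 4 dp, full precision carried): 0.03×(-3.5066)=-0.1052, 0.121×(-2.1120)=-0.2555, 0.015×(-4.1997)=-0.0630, 0.015×(-4.1997)=-0.0630, 0.03×(-3.5066)=-0.1052, 0.03×(-3.5066)=-0.1052, 0.744×(-0.2957)=-0.2200, 0.015×(-4.1997)=-0.0630.
Sum = -0.9801, so H' = 0.98.

0.98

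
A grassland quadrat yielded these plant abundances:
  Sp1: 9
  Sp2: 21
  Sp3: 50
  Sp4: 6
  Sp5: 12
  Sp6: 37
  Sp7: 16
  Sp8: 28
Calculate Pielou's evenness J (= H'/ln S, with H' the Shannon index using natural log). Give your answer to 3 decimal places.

0.906

Total N = 9+21+50+6+12+37+16+28 = 179, so the proportions are 0.05028, 0.11732, 0.27933, 0.03352, 0.06704, 0.2067, 0.08939, 0.15642 (working shown to 5 dp, full precision carried).
H' = −Σ pᵢ ln pᵢ = −((-0.15034) + (-0.25140) + (-0.35625) + (-0.11382) + (-0.18117) + (-0.32586) + (-0.21585) + (-0.29020)) = 1.88488.
With S = 8 species, ln S = 2.07944, so J = 1.88488/2.07944 = 0.90644, i.e. 0.906 to 3 decimal places.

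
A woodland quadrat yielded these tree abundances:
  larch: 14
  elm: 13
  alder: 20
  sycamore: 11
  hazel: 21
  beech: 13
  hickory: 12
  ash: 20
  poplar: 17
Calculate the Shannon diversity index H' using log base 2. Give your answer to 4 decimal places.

3.1311

Total N = 14+13+20+11+21+13+12+20+17 = 141, so the proportions are 0.099291, 0.092199, 0.141844, 0.078014, 0.148936, 0.092199, 0.085106, 0.141844, 0.120567 (working shown to 6 dp, full precision carried).
Each pᵢ log₂ pᵢ term: 0.099291×(-3.332196)=-0.330856, 0.092199×(-3.439112)=-0.317081, 0.141844×(-2.817623)=-0.399663, 0.078014×(-3.680120)=-0.287102, 0.148936×(-2.747234)=-0.409163, 0.092199×(-3.439112)=-0.317081, 0.085106×(-3.554589)=-0.302518, 0.141844×(-2.817623)=-0.399663, 0.120567×(-3.052089)=-0.367982.
Sum = -3.131109, so H' = 3.1311.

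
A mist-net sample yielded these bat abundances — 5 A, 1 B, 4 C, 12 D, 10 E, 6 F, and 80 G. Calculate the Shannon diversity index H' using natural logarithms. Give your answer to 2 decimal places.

1.15

Total N = 5+1+4+12+10+6+80 = 118, so the proportions are 0.0424, 0.0085, 0.0339, 0.1017, 0.0847, 0.0508, 0.678 (working shown to 4 dp, full precision carried).
Each pᵢ ln pᵢ term: 0.0424×(-3.1612)=-0.1340, 0.0085×(-4.7707)=-0.0404, 0.0339×(-3.3844)=-0.1147, 0.1017×(-2.2858)=-0.2325, 0.0847×(-2.4681)=-0.2092, 0.0508×(-2.9789)=-0.1515, 0.678×(-0.3887)=-0.2635.
Sum = -1.1457, so H' = 1.15.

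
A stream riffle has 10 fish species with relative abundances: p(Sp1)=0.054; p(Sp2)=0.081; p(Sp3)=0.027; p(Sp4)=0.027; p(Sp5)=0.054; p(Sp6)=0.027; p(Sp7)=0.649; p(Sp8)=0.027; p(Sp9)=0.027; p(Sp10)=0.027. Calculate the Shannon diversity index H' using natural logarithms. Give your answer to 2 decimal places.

Each pᵢ ln pᵢ term (working shown to 4 dp, full precision carried): 0.054×(-2.9188)=-0.1576, 0.081×(-2.5133)=-0.2036, 0.027×(-3.6119)=-0.0975, 0.027×(-3.6119)=-0.0975, 0.054×(-2.9188)=-0.1576, 0.027×(-3.6119)=-0.0975, 0.649×(-0.4323)=-0.2806, 0.027×(-3.6119)=-0.0975, 0.027×(-3.6119)=-0.0975, 0.027×(-3.6119)=-0.0975.
Sum = -1.3845, so H' = 1.38.

1.38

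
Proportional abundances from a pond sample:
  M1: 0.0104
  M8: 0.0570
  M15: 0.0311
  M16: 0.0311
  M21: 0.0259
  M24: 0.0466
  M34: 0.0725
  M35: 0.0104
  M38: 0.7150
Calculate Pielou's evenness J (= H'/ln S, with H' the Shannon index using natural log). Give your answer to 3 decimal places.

H' = −Σ pᵢ ln pᵢ = −((-0.04749) + (-0.16329) + (-0.10793) + (-0.10793) + (-0.09463) + (-0.14288) + (-0.19025) + (-0.04749) + (-0.23986)) = 1.14175 (working shown to 5 dp, full precision carried).
With S = 9 species, ln S = 2.19722, so J = 1.14175/2.19722 = 0.51963, i.e. 0.520 to 3 decimal places.

0.520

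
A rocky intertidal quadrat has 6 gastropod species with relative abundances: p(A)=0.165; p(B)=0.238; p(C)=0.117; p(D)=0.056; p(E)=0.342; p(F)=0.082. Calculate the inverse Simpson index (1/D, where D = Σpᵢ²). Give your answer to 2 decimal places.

D = 0.165² + 0.238² + 0.117² + 0.056² + 0.342² + 0.082² = 0.027225 + 0.056644 + 0.013689 + 0.003136 + 0.116964 + 0.006724 = 0.224382 (working shown to 6 dp, full precision carried).
So 1/D = 4.4567, i.e. 4.46 to 2 decimal places.

4.46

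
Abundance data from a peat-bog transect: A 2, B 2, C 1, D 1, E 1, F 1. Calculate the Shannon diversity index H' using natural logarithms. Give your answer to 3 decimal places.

1.733

Total N = 2+2+1+1+1+1 = 8, so the proportions are 0.25, 0.25, 0.125, 0.125, 0.125, 0.125 (working shown to 5 dp, full precision carried).
Each pᵢ ln pᵢ term: 0.25×(-1.38629)=-0.34657, 0.25×(-1.38629)=-0.34657, 0.125×(-2.07944)=-0.25993, 0.125×(-2.07944)=-0.25993, 0.125×(-2.07944)=-0.25993, 0.125×(-2.07944)=-0.25993.
Sum = -1.73287, so H' = 1.733.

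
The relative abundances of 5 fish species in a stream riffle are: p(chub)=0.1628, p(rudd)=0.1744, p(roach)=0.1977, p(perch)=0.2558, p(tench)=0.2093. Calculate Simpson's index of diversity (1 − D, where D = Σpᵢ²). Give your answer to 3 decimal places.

D = 0.1628² + 0.1744² + 0.1977² + 0.2558² + 0.2093² = 0.02650 + 0.03042 + 0.03909 + 0.06543 + 0.04381 = 0.20524 (working shown to 5 dp, full precision carried).
So 1 − D = 0.79476, i.e. 0.795 to 3 decimal places.

0.795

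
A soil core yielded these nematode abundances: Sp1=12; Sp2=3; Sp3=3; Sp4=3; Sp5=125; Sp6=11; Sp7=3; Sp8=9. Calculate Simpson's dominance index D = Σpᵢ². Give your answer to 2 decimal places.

Total N = 12+3+3+3+125+11+3+9 = 169, so the proportions are 0.071, 0.0178, 0.0178, 0.0178, 0.7396, 0.0651, 0.0178, 0.0533 (working shown to 4 dp, full precision carried).
D = 0.071² + 0.0178² + 0.0178² + 0.0178² + 0.7396² + 0.0651² + 0.0178² + 0.0533² = 0.0050 + 0.0003 + 0.0003 + 0.0003 + 0.5471 + 0.0042 + 0.0003 + 0.0028 = 0.5604.
To 2 decimal places, D = 0.56.

0.56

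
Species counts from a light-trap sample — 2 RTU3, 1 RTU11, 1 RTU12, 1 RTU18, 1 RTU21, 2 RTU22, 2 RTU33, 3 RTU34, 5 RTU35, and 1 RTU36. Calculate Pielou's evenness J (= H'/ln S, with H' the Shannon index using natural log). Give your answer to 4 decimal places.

0.9244

Total N = 2+1+1+1+1+2+2+3+5+1 = 19, so the proportions are 0.105263, 0.052632, 0.052632, 0.052632, 0.052632, 0.105263, 0.105263, 0.157895, 0.263158, 0.052632 (working shown to 6 dp, full precision carried).
H' = −Σ pᵢ ln pᵢ = −((-0.236978) + (-0.154970) + (-0.154970) + (-0.154970) + (-0.154970) + (-0.236978) + (-0.236978) + (-0.291446) + (-0.351316) + (-0.154970)) = 2.128549.
With S = 10 species, ln S = 2.302585, so J = 2.128549/2.302585 = 0.924417, i.e. 0.9244 to 4 decimal places.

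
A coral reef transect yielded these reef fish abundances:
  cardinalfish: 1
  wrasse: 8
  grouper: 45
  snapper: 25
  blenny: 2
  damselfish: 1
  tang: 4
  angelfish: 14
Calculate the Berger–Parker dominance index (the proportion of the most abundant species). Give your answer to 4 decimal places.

0.4500

Total N = 1+8+45+25+2+1+4+14 = 100, so the proportions are 0.01, 0.08, 0.45, 0.25, 0.02, 0.01, 0.04, 0.14 (working shown to 6 dp, full precision carried).
The largest proportion is 0.45, i.e. d = 0.4500 to 4 decimal places.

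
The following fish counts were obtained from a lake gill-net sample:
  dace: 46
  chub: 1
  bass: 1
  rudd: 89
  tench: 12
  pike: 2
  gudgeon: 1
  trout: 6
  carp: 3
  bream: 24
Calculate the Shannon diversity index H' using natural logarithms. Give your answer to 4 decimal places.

Total N = 46+1+1+89+12+2+1+6+3+24 = 185, so the proportions are 0.248649, 0.005405, 0.005405, 0.481081, 0.064865, 0.010811, 0.005405, 0.032432, 0.016216, 0.12973 (working shown to 6 dp, full precision carried).
Each pᵢ ln pᵢ term: 0.248649×(-1.391714)=-0.346048, 0.005405×(-5.220356)=-0.028218, 0.005405×(-5.220356)=-0.028218, 0.481081×(-0.731719)=-0.352016, 0.064865×(-2.735449)=-0.177435, 0.010811×(-4.527209)=-0.048943, 0.005405×(-5.220356)=-0.028218, 0.032432×(-3.428596)=-0.111198, 0.016216×(-4.121744)=-0.066839, 0.12973×(-2.042302)=-0.264947.
Sum = -1.452080, so H' = 1.4521.

1.4521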